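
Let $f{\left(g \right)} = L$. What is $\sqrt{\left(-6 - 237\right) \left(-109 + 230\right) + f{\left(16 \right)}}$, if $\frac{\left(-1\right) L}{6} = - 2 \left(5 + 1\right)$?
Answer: $3 i \sqrt{3259} \approx 171.26 i$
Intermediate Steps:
$L = 72$ ($L = - 6 \left(- 2 \left(5 + 1\right)\right) = - 6 \left(\left(-2\right) 6\right) = \left(-6\right) \left(-12\right) = 72$)
$f{\left(g \right)} = 72$
$\sqrt{\left(-6 - 237\right) \left(-109 + 230\right) + f{\left(16 \right)}} = \sqrt{\left(-6 - 237\right) \left(-109 + 230\right) + 72} = \sqrt{\left(-243\right) 121 + 72} = \sqrt{-29403 + 72} = \sqrt{-29331} = 3 i \sqrt{3259}$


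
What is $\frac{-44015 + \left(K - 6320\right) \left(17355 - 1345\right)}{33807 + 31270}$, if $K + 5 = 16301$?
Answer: $\frac{159671745}{65077} \approx 2453.6$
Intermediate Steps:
$K = 16296$ ($K = -5 + 16301 = 16296$)
$\frac{-44015 + \left(K - 6320\right) \left(17355 - 1345\right)}{33807 + 31270} = \frac{-44015 + \left(16296 - 6320\right) \left(17355 - 1345\right)}{33807 + 31270} = \frac{-44015 + 9976 \cdot 16010}{65077} = \left(-44015 + 159715760\right) \frac{1}{65077} = 159671745 \cdot \frac{1}{65077} = \frac{159671745}{65077}$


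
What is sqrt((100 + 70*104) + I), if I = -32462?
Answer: I*sqrt(25082) ≈ 158.37*I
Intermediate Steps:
sqrt((100 + 70*104) + I) = sqrt((100 + 70*104) - 32462) = sqrt((100 + 7280) - 32462) = sqrt(7380 - 32462) = sqrt(-25082) = I*sqrt(25082)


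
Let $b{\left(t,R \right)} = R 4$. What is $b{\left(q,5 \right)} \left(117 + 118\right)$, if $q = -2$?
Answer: $4700$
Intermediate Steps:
$b{\left(t,R \right)} = 4 R$
$b{\left(q,5 \right)} \left(117 + 118\right) = 4 \cdot 5 \left(117 + 118\right) = 20 \cdot 235 = 4700$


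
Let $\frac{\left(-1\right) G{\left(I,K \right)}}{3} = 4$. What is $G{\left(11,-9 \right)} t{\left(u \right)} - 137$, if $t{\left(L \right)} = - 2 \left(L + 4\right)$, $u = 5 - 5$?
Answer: $-41$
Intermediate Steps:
$G{\left(I,K \right)} = -12$ ($G{\left(I,K \right)} = \left(-3\right) 4 = -12$)
$u = 0$
$t{\left(L \right)} = -8 - 2 L$ ($t{\left(L \right)} = - 2 \left(4 + L\right) = -8 - 2 L$)
$G{\left(11,-9 \right)} t{\left(u \right)} - 137 = - 12 \left(-8 - 0\right) - 137 = - 12 \left(-8 + 0\right) - 137 = \left(-12\right) \left(-8\right) - 137 = 96 - 137 = -41$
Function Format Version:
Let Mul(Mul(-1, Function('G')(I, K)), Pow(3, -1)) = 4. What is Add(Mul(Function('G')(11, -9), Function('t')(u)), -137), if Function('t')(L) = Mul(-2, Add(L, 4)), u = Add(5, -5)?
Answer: -41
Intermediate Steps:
Function('G')(I, K) = -12 (Function('G')(I, K) = Mul(-3, 4) = -12)
u = 0
Function('t')(L) = Add(-8, Mul(-2, L)) (Function('t')(L) = Mul(-2, Add(4, L)) = Add(-8, Mul(-2, L)))
Add(Mul(Function('G')(11, -9), Function('t')(u)), -137) = Add(Mul(-12, Add(-8, Mul(-2, 0))), -137) = Add(Mul(-12, Add(-8, 0)), -137) = Add(Mul(-12, -8), -137) = Add(96, -137) = -41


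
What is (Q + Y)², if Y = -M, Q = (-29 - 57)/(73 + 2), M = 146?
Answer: 121793296/5625 ≈ 21652.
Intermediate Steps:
Q = -86/75 ≈ -1.1467
Y = -146 (Y = -1*146 = -146)
(Q + Y)² = (-86/75 - 146)² = (-11036/75)² = 121793296/5625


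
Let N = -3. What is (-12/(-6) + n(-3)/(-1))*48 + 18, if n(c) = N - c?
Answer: 114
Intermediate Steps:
n(c) = -3 - c
(-12/(-6) + n(-3)/(-1))*48 + 18 = (-12/(-6) + (-3 - 1*(-3))/(-1))*48 + 18 = (-12*(-1/6) + (-3 + 3)*(-1))*48 + 18 = (2 + 0*(-1))*48 + 18 = (2 + 0)*48 + 18 = 2*48 + 18 = 96 + 18 = 114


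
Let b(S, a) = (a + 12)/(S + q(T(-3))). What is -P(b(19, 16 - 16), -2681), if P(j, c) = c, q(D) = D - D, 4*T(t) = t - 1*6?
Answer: 2681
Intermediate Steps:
T(t) = -3/2 + t/4 (T(t) = (t - 1*6)/4 = (t - 6)/4 = (-6 + t)/4 = -3/2 + t/4)
q(D) = 0
b(S, a) = (12 + a)/S (b(S, a) = (a + 12)/(S + 0) = (12 + a)/S)
-P(b(19, 16 - 16), -2681) = -1*(-2681) = 2681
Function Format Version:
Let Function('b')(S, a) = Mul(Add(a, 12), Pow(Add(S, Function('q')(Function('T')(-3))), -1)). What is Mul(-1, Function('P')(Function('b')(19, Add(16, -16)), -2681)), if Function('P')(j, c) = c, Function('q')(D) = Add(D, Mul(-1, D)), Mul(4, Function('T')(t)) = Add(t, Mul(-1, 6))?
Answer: 2681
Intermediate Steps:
Function('T')(t) = Add(Rational(-3, 2), Mul(Rational(1, 4), t)) (Function('T')(t) = Mul(Rational(1, 4), Add(t, Mul(-1, 6))) = Mul(Rational(1, 4), Add(t, -6)) = Mul(Rational(1, 4), Add(-6, t)) = Add(Rational(-3, 2), Mul(Rational(1, 4), t)))
Function('q')(D) = 0
Function('b')(S, a) = Mul(Pow(S, -1), Add(12, a)) (Function('b')(S, a) = Mul(Add(a, 12), Pow(Add(S, 0), -1)) = Mul(Add(12, a), Pow(S, -1)) = Mul(Pow(S, -1), Add(12, a)))
Mul(-1, Function('P')(Function('b')(19, Add(16, -16)), -2681)) = Mul(-1, -2681) = 2681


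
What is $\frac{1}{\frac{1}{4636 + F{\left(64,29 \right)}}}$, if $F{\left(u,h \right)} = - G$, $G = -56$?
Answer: $4692$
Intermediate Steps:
$F{\left(u,h \right)} = 56$ ($F{\left(u,h \right)} = \left(-1\right) \left(-56\right) = 56$)
$\frac{1}{\frac{1}{4636 + F{\left(64,29 \right)}}} = \frac{1}{\frac{1}{4636 + 56}} = \frac{1}{\frac{1}{4692}} = 4692$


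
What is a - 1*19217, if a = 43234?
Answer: 24017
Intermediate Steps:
a - 1*19217 = 43234 - 1*19217 = 43234 - 19217 = 24017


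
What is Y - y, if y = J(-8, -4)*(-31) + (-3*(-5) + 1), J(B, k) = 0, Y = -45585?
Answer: -45601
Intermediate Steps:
y = 16 (y = 0*(-31) + (-3*(-5) + 1) = 0 + (15 + 1) = 0 + 16 = 16)
Y - y = -45585 - 1*16 = -45585 - 16 = -45601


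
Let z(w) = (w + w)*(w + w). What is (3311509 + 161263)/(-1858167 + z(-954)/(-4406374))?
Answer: -7651166124364/4093891198461 ≈ -1.8689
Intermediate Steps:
z(w) = 4*w² (z(w) = (2*w)*(2*w) = 4*w²)
(3311509 + 161263)/(-1858167 + z(-954)/(-4406374)) = (3311509 + 161263)/(-1858167 + (4*(-954)²)/(-4406374)) = 3472772/(-1858167 + (4*910116)*(-1/4406374)) = 3472772/(-1858167 + 3640464*(-1/4406374)) = 3472772/(-1858167 - 1820232/2203187) = 3472772/(-4093891198461/2203187) = 3472772*(-2203187/4093891198461) = -7651166124364/4093891198461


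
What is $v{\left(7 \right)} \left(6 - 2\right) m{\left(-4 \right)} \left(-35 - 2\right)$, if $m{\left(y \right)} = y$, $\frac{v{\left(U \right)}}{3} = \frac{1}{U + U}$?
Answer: $\frac{888}{7} \approx 126.86$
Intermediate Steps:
$v{\left(U \right)} = \frac{3}{2 U}$ ($v{\left(U \right)} = \frac{3}{U + U} = \frac{3}{2 U}$)
$v{\left(7 \right)} \left(6 - 2\right) m{\left(-4 \right)} \left(-35 - 2\right) = \frac{3}{2 \cdot 7} \left(6 - 2\right) \left(-4\right) \left(-35 - 2\right) = \frac{3}{2} \cdot \frac{1}{7} \cdot 4 \left(-4\right) \left(-35 - 2\right) = \frac{3}{14} \left(-16\right) \left(-37\right) = \left(- \frac{24}{7}\right) \left(-37\right) = \frac{888}{7}$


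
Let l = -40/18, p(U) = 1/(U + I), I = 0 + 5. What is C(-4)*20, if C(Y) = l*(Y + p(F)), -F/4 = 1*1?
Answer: 400/3 ≈ 133.33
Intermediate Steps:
I = 5
F = -4 ≈ -4.0000
p(U) = 1/(5 + U) (p(U) = 1/(U + 5) = 1/(5 + U))
l = -20/9 (l = -40*1/18 = -20/9 ≈ -2.2222)
C(Y) = -20/9 - 20*Y/9 (C(Y) = -20*(Y + 1/(5 - 4))/9 = -20*(Y + 1/1)/9 = -20*(Y + 1)/9 = -20*(1 + Y)/9 = -20/9 - 20*Y/9)
C(-4)*20 = (-20/9 - 20/9*(-4))*20 = (-20/9 + 80/9)*20 = (20/3)*20 = 400/3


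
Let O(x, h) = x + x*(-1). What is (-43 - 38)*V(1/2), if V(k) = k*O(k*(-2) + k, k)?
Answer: 0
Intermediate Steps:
O(x, h) = 0 (O(x, h) = x - x = 0)
V(k) = 0 (V(k) = k*0 = 0)
(-43 - 38)*V(1/2) = (-43 - 38)*0 = -81*0 = 0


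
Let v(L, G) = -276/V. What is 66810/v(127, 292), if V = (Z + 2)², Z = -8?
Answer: -200430/23 ≈ -8714.3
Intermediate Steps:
V = 36 (V = (-8 + 2)² = (-6)² = 36)
v(L, G) = -23/3 (v(L, G) = -276/36 = -276*1/36 = -23/3)
66810/v(127, 292) = 66810/(-23/3) = 66810*(-3/23) = -200430/23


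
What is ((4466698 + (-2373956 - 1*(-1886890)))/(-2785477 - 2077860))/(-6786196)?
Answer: 58524/485346442589 ≈ 1.2058e-7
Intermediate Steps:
((4466698 + (-2373956 - 1*(-1886890)))/(-2785477 - 2077860))/(-6786196) = ((4466698 + (-2373956 + 1886890))/(-4863337))*(-1/6786196) = ((4466698 - 487066)*(-1/4863337))*(-1/6786196) = (3979632*(-1/4863337))*(-1/6786196) = -3979632/4863337*(-1/6786196) = 58524/485346442589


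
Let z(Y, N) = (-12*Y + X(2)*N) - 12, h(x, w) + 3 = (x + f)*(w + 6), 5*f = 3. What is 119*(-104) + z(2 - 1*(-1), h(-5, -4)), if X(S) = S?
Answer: -62238/5 ≈ -12448.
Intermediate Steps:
f = ⅗ (f = (⅕)*3 = ⅗ ≈ 0.60000)
h(x, w) = -3 + (6 + w)*(⅗ + x) (h(x, w) = -3 + (x + ⅗)*(w + 6) = -3 + (⅗ + x)*(6 + w) = -3 + (6 + w)*(⅗ + x))
z(Y, N) = -12 - 12*Y + 2*N (z(Y, N) = (-12*Y + 2*N) - 12 = -12 - 12*Y + 2*N)
119*(-104) + z(2 - 1*(-1), h(-5, -4)) = 119*(-104) + (-12 - 12*(2 - 1*(-1)) + 2*(⅗ + 6*(-5) + (⅗)*(-4) - 4*(-5))) = -12376 + (-12 - 12*(2 + 1) + 2*(⅗ - 30 - 12/5 + 20)) = -12376 + (-12 - 12*3 + 2*(-59/5)) = -12376 + (-12 - 36 - 118/5) = -12376 - 358/5 = -62238/5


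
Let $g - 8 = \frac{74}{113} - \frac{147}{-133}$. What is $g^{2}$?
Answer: $\frac{439112025}{4609609} \approx 95.26$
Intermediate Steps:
$g = \frac{20955}{2147}$ ($g = 8 + \left(\frac{74}{113} - \frac{147}{-133}\right) = 8 + \left(74 \cdot \frac{1}{113} - - \frac{21}{19}\right) = 8 + \left(\frac{74}{113} + \frac{21}{19}\right) = 8 + \frac{3779}{2147} = \frac{20955}{2147} \approx 9.7601$)
$g^{2} = \left(\frac{20955}{2147}\right)^{2} = \frac{439112025}{4609609}$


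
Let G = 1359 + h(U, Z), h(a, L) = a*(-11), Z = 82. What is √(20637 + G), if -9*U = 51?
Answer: 5*√7941/3 ≈ 148.52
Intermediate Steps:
U = -17/3 (U = -⅑*51 = -17/3 ≈ -5.6667)
h(a, L) = -11*a
G = 4264/3 (G = 1359 - 11*(-17/3) = 1359 + 187/3 = 4264/3 ≈ 1421.3)
√(20637 + G) = √(20637 + 4264/3) = √(66175/3) = 5*√7941/3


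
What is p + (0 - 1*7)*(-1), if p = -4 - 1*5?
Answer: -2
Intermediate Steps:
p = -9 (p = -4 - 5 = -9)
p + (0 - 1*7)*(-1) = -9 + (0 - 1*7)*(-1) = -9 + (0 - 7)*(-1) = -9 - 7*(-1) = -9 + 7 = -2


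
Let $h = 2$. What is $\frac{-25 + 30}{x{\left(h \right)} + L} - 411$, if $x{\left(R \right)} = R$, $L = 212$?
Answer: $- \frac{87949}{214} \approx -410.98$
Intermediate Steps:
$\frac{-25 + 30}{x{\left(h \right)} + L} - 411 = \frac{-25 + 30}{2 + 212} - 411 = \frac{5}{214} - 411 = - \frac{87949}{214}$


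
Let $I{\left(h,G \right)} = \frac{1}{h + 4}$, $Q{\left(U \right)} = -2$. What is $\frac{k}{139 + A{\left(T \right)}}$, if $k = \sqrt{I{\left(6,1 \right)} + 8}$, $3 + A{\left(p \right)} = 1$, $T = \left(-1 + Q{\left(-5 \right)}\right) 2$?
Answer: $\frac{9 \sqrt{10}}{1370} \approx 0.020774$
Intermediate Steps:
$T = -6$ ($T = \left(-1 - 2\right) 2 = \left(-3\right) 2 = -6$)
$A{\left(p \right)} = -2$ ($A{\left(p \right)} = -3 + 1 = -2$)
$I{\left(h,G \right)} = \frac{1}{4 + h}$
$k = \frac{9 \sqrt{10}}{10}$ ($k = \sqrt{\frac{1}{4 + 6} + 8} = \sqrt{\frac{1}{10} + 8} = \sqrt{\frac{81}{10}} = \frac{9 \sqrt{10}}{10} \approx 2.8461$)
$\frac{k}{139 + A{\left(T \right)}} = \frac{\frac{9}{10} \sqrt{10}}{139 - 2} = \frac{\frac{9}{10} \sqrt{10}}{137} = \frac{9 \sqrt{10}}{10} \cdot \frac{1}{137} = \frac{9 \sqrt{10}}{1370}$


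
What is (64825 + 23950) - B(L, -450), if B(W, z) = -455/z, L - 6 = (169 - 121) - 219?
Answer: 7989659/90 ≈ 88774.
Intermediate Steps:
L = -165 (L = 6 + ((169 - 121) - 219) = 6 + (48 - 219) = 6 - 171 = -165)
(64825 + 23950) - B(L, -450) = (64825 + 23950) - (-455)/(-450) = 88775 - (-455)*(-1)/450 = 88775 - 1*91/90 = 88775 - 91/90 = 7989659/90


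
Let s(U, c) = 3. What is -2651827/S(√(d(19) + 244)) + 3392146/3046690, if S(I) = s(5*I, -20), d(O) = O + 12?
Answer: -4039642313096/4570035 ≈ -8.8394e+5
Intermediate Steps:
d(O) = 12 + O
S(I) = 3
-2651827/S(√(d(19) + 244)) + 3392146/3046690 = -2651827/3 + 3392146/3046690 = -2651827*⅓ + 3392146*(1/3046690) = -2651827/3 + 1696073/1523345 = -4039642313096/4570035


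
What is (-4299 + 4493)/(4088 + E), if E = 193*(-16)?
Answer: 97/500 ≈ 0.19400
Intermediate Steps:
E = -3088
(-4299 + 4493)/(4088 + E) = (-4299 + 4493)/(4088 - 3088) = 194/1000 = 194*(1/1000) = 97/500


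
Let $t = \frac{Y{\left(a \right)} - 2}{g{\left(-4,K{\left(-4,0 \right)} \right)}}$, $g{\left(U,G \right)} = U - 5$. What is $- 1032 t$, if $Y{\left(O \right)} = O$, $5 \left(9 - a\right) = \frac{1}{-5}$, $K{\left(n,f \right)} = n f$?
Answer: $\frac{60544}{75} \approx 807.25$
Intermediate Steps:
$K{\left(n,f \right)} = f n$
$a = \frac{226}{25}$ ($a = 9 - \frac{1}{5 \left(-5\right)} = 9 - - \frac{1}{25} = 9 + \frac{1}{25} = \frac{226}{25} \approx 9.04$)
$g{\left(U,G \right)} = -5 + U$ ($g{\left(U,G \right)} = U - 5 = -5 + U$)
$t = - \frac{176}{225}$ ($t = \frac{\frac{226}{25} - 2}{-5 - 4} = \frac{1}{-9} \cdot \frac{176}{25} = \left(- \frac{1}{9}\right) \frac{176}{25} = - \frac{176}{225} \approx -0.78222$)
$- 1032 t = \left(-1032\right) \left(- \frac{176}{225}\right) = \frac{60544}{75}$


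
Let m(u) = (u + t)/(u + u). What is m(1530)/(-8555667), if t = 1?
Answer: -1531/26180341020 ≈ -5.8479e-8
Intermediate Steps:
m(u) = (1 + u)/(2*u) (m(u) = (u + 1)/(u + u) = (1 + u)/((2*u)) = (1 + u)*(1/(2*u)) = (1 + u)/(2*u))
m(1530)/(-8555667) = ((½)*(1 + 1530)/1530)/(-8555667) = ((½)*(1/1530)*1531)*(-1/8555667) = (1531/3060)*(-1/8555667) = -1531/26180341020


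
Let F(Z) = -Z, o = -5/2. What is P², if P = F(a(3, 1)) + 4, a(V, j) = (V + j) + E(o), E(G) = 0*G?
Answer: 0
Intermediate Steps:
o = -5/2 (o = -5*½ = -5/2 ≈ -2.5000)
E(G) = 0
a(V, j) = V + j (a(V, j) = (V + j) + 0 = V + j)
P = 0 (P = -(3 + 1) + 4 = -1*4 + 4 = -4 + 4 = 0)
P² = 0² = 0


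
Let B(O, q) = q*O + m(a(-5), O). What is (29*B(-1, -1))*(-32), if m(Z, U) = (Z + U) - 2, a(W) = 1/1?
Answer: 928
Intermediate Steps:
a(W) = 1
m(Z, U) = -2 + U + Z (m(Z, U) = (U + Z) - 2 = -2 + U + Z)
B(O, q) = -1 + O + O*q (B(O, q) = q*O + (-2 + O + 1) = O*q + (-1 + O) = -1 + O + O*q)
(29*B(-1, -1))*(-32) = (29*(-1 - 1 - 1*(-1)))*(-32) = (29*(-1 - 1 + 1))*(-32) = (29*(-1))*(-32) = -29*(-32) = 928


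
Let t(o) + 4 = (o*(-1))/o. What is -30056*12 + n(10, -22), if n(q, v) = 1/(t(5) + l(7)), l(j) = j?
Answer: -721343/2 ≈ -3.6067e+5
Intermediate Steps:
t(o) = -5 (t(o) = -4 + (o*(-1))/o = -4 + (-o)/o = -4 - 1 = -5)
n(q, v) = ½ (n(q, v) = 1/(-5 + 7) = 1/2 = ½)
-30056*12 + n(10, -22) = -30056*12 + ½ = -1156*312 + ½ = -360672 + ½ = -721343/2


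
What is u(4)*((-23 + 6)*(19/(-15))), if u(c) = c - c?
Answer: 0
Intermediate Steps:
u(c) = 0
u(4)*((-23 + 6)*(19/(-15))) = 0*((-23 + 6)*(19/(-15))) = 0*(-323*(-1)/15) = 0*(-17*(-19/15)) = 0*(323/15) = 0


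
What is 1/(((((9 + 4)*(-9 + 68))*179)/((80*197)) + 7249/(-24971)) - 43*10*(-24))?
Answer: 393542960/4064677446463 ≈ 9.6820e-5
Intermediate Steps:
1/(((((9 + 4)*(-9 + 68))*179)/((80*197)) + 7249/(-24971)) - 43*10*(-24)) = 1/((((13*59)*179)/15760 + 7249*(-1/24971)) - 430*(-24)) = 1/(((767*179)*(1/15760) - 7249/24971) + 10320) = 1/((137293*(1/15760) - 7249/24971) + 10320) = 1/((137293/15760 - 7249/24971) + 10320) = 1/(3314099263/393542960 + 10320) = 1/(4064677446463/393542960) = 393542960/4064677446463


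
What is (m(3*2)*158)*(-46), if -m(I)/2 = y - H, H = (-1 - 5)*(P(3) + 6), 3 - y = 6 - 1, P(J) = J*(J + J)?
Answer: 2064112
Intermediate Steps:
P(J) = 2*J² (P(J) = J*(2*J) = 2*J²)
y = -2 (y = 3 - (6 - 1) = 3 - 1*5 = 3 - 5 = -2)
H = -144 (H = (-1 - 5)*(2*3² + 6) = -6*(2*9 + 6) = -6*(18 + 6) = -6*24 = -144)
m(I) = -284 (m(I) = -2*(-2 - 1*(-144)) = -2*(-2 + 144) = -2*142 = -284)
(m(3*2)*158)*(-46) = -284*158*(-46) = -44872*(-46) = 2064112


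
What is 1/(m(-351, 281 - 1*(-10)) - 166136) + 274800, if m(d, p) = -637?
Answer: 45829220399/166773 ≈ 2.7480e+5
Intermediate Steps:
1/(m(-351, 281 - 1*(-10)) - 166136) + 274800 = 1/(-637 - 166136) + 274800 = 1/(-166773) + 274800 = -1/166773 + 274800 = 45829220399/166773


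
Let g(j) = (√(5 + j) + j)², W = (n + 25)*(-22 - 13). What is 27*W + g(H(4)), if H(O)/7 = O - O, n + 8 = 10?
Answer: -25510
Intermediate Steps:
n = 2 (n = -8 + 10 = 2)
H(O) = 0 (H(O) = 7*(O - O) = 7*0 = 0)
W = -945 (W = (2 + 25)*(-22 - 13) = 27*(-35) = -945)
g(j) = (j + √(5 + j))²
27*W + g(H(4)) = 27*(-945) + (0 + √(5 + 0))² = -25515 + (0 + √5)² = -25515 + (√5)² = -25515 + 5 = -25510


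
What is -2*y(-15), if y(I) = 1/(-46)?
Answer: 1/23 ≈ 0.043478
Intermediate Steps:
y(I) = -1/46
-2*y(-15) = -2*(-1/46) = 1/23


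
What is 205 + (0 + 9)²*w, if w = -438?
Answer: -35273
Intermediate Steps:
205 + (0 + 9)²*w = 205 + (0 + 9)²*(-438) = 205 + 9²*(-438) = 205 + 81*(-438) = 205 - 35478 = -35273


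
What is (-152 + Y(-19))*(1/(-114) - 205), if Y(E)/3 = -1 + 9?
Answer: 1495744/57 ≈ 26241.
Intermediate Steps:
Y(E) = 24 (Y(E) = 3*(-1 + 9) = 3*8 = 24)
(-152 + Y(-19))*(1/(-114) - 205) = (-152 + 24)*(1/(-114) - 205) = -128*(-1/114 - 205) = -128*(-23371/114) = 1495744/57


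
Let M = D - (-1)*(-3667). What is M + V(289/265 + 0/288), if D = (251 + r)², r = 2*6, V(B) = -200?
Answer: 65302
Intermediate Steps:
r = 12
D = 69169 (D = (251 + 12)² = 263² = 69169)
M = 65502 (M = 69169 - (-1)*(-3667) = 69169 - 1*3667 = 69169 - 3667 = 65502)
M + V(289/265 + 0/288) = 65502 - 200 = 65302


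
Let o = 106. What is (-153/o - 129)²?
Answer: 191185929/11236 ≈ 17015.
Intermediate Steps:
(-153/o - 129)² = (-153/106 - 129)² = (-13827/106)² = 191185929/11236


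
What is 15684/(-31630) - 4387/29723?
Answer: -302468171/470069245 ≈ -0.64345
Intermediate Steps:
15684/(-31630) - 4387/29723 = 15684*(-1/31630) - 4387*1/29723 = -7842/15815 - 4387/29723 = -302468171/470069245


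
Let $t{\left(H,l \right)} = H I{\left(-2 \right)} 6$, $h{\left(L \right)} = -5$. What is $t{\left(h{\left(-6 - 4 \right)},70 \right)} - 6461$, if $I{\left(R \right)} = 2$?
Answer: $-6521$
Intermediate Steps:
$t{\left(H,l \right)} = 12 H$ ($t{\left(H,l \right)} = H 2 \cdot 6 = 2 H 6 = 12 H$)
$t{\left(h{\left(-6 - 4 \right)},70 \right)} - 6461 = 12 \left(-5\right) - 6461 = -60 - 6461 = -6521$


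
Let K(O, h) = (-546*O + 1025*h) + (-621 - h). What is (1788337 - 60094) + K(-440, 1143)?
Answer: 3138294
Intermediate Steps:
K(O, h) = -621 - 546*O + 1024*h
(1788337 - 60094) + K(-440, 1143) = (1788337 - 60094) + (-621 - 546*(-440) + 1024*1143) = 1728243 + (-621 + 240240 + 1170432) = 1728243 + 1410051 = 3138294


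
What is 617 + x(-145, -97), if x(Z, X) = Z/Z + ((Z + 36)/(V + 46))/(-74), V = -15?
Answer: 1417801/2294 ≈ 618.05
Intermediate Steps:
x(Z, X) = 1129/1147 - Z/2294 (x(Z, X) = Z/Z + ((Z + 36)/(-15 + 46))/(-74) = 1 + ((36 + Z)/31)*(-1/74) = 1 + ((36 + Z)*(1/31))*(-1/74) = 1 + (36/31 + Z/31)*(-1/74) = 1 + (-18/1147 - Z/2294) = 1129/1147 - Z/2294)
617 + x(-145, -97) = 617 + (1129/1147 - 1/2294*(-145)) = 617 + (1129/1147 + 145/2294) = 617 + 2403/2294 = 1417801/2294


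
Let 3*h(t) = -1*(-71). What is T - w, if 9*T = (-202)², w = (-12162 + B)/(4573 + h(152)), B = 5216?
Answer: 281437351/62055 ≈ 4535.3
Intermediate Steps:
h(t) = 71/3 (h(t) = (-1*(-71))/3 = (⅓)*71 = 71/3)
w = -10419/6895 (w = (-12162 + 5216)/(4573 + 71/3) = -6946/13790/3 = -6946*3/13790 = -10419/6895 ≈ -1.5111)
T = 40804/9 (T = (⅑)*(-202)² = (⅑)*40804 = 40804/9 ≈ 4533.8)
T - w = 40804/9 - 1*(-10419/6895) = 40804/9 + 10419/6895 = 281437351/62055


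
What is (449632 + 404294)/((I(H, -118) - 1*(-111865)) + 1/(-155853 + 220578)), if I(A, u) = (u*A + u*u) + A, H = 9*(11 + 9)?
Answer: 27635180175/3389292263 ≈ 8.1537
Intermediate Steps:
H = 180 (H = 9*20 = 180)
I(A, u) = A + u² + A*u (I(A, u) = (A*u + u²) + A = (u² + A*u) + A = A + u² + A*u)
(449632 + 404294)/((I(H, -118) - 1*(-111865)) + 1/(-155853 + 220578)) = (449632 + 404294)/(((180 + (-118)² + 180*(-118)) - 1*(-111865)) + 1/(-155853 + 220578)) = 853926/(((180 + 13924 - 21240) + 111865) + 1/64725) = 853926/((-7136 + 111865) + 1/64725) = 853926/(104729 + 1/64725) = 853926/(6778584526/64725) = 853926*(64725/6778584526) = 27635180175/3389292263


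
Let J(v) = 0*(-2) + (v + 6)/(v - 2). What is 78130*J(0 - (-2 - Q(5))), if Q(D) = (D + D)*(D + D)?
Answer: 421902/5 ≈ 84380.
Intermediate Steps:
Q(D) = 4*D² (Q(D) = (2*D)*(2*D) = 4*D²)
J(v) = (6 + v)/(-2 + v) (J(v) = 0 + (6 + v)/(-2 + v) = (6 + v)/(-2 + v))
78130*J(0 - (-2 - Q(5))) = 78130*((6 + (0 - (-2 - 4*5²)))/(-2 + (0 - (-2 - 4*5²)))) = 78130*((6 + (0 - (-2 - 4*25)))/(-2 + (0 - (-2 - 4*25)))) = 78130*((6 + (0 - (-2 - 1*100)))/(-2 + (0 - (-2 - 1*100)))) = 78130*((6 + (0 - (-2 - 100)))/(-2 + (0 - (-2 - 100)))) = 78130*((6 + (0 - 1*(-102)))/(-2 + (0 - 1*(-102)))) = 78130*((6 + (0 + 102))/(-2 + (0 + 102))) = 78130*((6 + 102)/(-2 + 102)) = 78130*(108/100) = 78130*((1/100)*108) = 78130*(27/25) = 421902/5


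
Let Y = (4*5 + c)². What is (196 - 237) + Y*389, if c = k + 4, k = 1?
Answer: 243084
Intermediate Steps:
c = 5 (c = 1 + 4 = 5)
Y = 625 (Y = (4*5 + 5)² = (20 + 5)² = 25² = 625)
(196 - 237) + Y*389 = (196 - 237) + 625*389 = -41 + 243125 = 243084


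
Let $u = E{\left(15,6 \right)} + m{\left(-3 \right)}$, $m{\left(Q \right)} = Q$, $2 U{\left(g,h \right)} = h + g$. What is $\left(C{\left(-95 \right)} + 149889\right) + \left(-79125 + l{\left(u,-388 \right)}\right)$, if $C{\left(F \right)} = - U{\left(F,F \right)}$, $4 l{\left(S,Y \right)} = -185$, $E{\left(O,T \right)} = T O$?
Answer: $\frac{283251}{4} \approx 70813.0$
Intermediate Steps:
$U{\left(g,h \right)} = \frac{g}{2} + \frac{h}{2}$ ($U{\left(g,h \right)} = \frac{h + g}{2} = \frac{g + h}{2} = \frac{g}{2} + \frac{h}{2}$)
$E{\left(O,T \right)} = O T$
$u = 87$ ($u = 15 \cdot 6 - 3 = 90 - 3 = 87$)
$l{\left(S,Y \right)} = - \frac{185}{4}$ ($l{\left(S,Y \right)} = \frac{1}{4} \left(-185\right) = - \frac{185}{4}$)
$C{\left(F \right)} = - F$ ($C{\left(F \right)} = - (\frac{F}{2} + \frac{F}{2}) = - F$)
$\left(C{\left(-95 \right)} + 149889\right) + \left(-79125 + l{\left(u,-388 \right)}\right) = \left(\left(-1\right) \left(-95\right) + 149889\right) - \frac{316685}{4} = \left(95 + 149889\right) - \frac{316685}{4} = 149984 - \frac{316685}{4} = \frac{283251}{4}$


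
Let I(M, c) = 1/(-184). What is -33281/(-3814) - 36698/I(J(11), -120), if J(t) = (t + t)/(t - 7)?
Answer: 25753808929/3814 ≈ 6.7524e+6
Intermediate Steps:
J(t) = 2*t/(-7 + t) (J(t) = (2*t)/(-7 + t) = 2*t/(-7 + t))
I(M, c) = -1/184
-33281/(-3814) - 36698/I(J(11), -120) = -33281/(-3814) - 36698/(-1/184) = -33281*(-1/3814) - 36698*(-184) = 33281/3814 + 6752432 = 25753808929/3814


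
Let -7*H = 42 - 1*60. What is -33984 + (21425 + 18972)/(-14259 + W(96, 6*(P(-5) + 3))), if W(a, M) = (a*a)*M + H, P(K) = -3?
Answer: -3391716059/99795 ≈ -33987.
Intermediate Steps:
H = 18/7 (H = -(42 - 1*60)/7 = -(42 - 60)/7 = -⅐*(-18) = 18/7 ≈ 2.5714)
W(a, M) = 18/7 + M*a² (W(a, M) = (a*a)*M + 18/7 = a²*M + 18/7 = M*a² + 18/7 = 18/7 + M*a²)
-33984 + (21425 + 18972)/(-14259 + W(96, 6*(P(-5) + 3))) = -33984 + (21425 + 18972)/(-14259 + (18/7 + (6*(-3 + 3))*96²)) = -33984 + 40397/(-14259 + (18/7 + (6*0)*9216)) = -33984 + 40397/(-14259 + (18/7 + 0*9216)) = -33984 + 40397/(-14259 + (18/7 + 0)) = -33984 + 40397/(-14259 + 18/7) = -33984 + 40397/(-99795/7) = -33984 + 40397*(-7/99795) = -33984 - 282779/99795 = -3391716059/99795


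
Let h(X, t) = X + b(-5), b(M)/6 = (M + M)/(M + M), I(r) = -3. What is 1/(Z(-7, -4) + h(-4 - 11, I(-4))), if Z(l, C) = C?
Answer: -1/13 ≈ -0.076923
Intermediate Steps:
b(M) = 6 (b(M) = 6*((M + M)/(M + M)) = 6*((2*M)/((2*M))) = 6*((2*M)*(1/(2*M))) = 6*1 = 6)
h(X, t) = 6 + X (h(X, t) = X + 6 = 6 + X)
1/(Z(-7, -4) + h(-4 - 11, I(-4))) = 1/(-4 + (6 + (-4 - 11))) = 1/(-4 + (6 - 15)) = 1/(-4 - 9) = 1/(-13) = -1/13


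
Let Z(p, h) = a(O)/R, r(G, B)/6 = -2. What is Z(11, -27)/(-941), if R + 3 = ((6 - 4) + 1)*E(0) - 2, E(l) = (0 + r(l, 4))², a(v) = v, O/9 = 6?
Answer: -54/401807 ≈ -0.00013439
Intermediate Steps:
O = 54 (O = 9*6 = 54)
r(G, B) = -12 (r(G, B) = 6*(-2) = -12)
E(l) = 144 (E(l) = (0 - 12)² = (-12)² = 144)
R = 427 (R = -3 + (((6 - 4) + 1)*144 - 2) = -3 + ((2 + 1)*144 - 2) = -3 + (3*144 - 2) = -3 + (432 - 2) = -3 + 430 = 427)
Z(p, h) = 54/427
Z(11, -27)/(-941) = (54/427)/(-941) = (54/427)*(-1/941) = -54/401807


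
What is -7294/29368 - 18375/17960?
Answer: -16765931/13186232 ≈ -1.2715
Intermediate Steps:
-7294/29368 - 18375/17960 = -7294*1/29368 - 18375*1/17960 = -3647/14684 - 3675/3592 = -16765931/13186232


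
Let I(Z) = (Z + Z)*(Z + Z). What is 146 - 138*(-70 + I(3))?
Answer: 4838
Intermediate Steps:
I(Z) = 4*Z² (I(Z) = (2*Z)*(2*Z) = 4*Z²)
146 - 138*(-70 + I(3)) = 146 - 138*(-70 + 4*3²) = 146 - 138*(-70 + 4*9) = 146 - 138*(-70 + 36) = 146 - 138*(-34) = 146 + 4692 = 4838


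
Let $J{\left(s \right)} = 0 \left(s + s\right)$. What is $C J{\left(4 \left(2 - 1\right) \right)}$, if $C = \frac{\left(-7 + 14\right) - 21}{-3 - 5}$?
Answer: $0$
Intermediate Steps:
$C = \frac{7}{4}$ ($C = \frac{7 - 21}{-8} = \left(-14\right) \left(- \frac{1}{8}\right) = \frac{7}{4} \approx 1.75$)
$J{\left(s \right)} = 0$ ($J{\left(s \right)} = 0 \cdot 2 s = 0$)
$C J{\left(4 \left(2 - 1\right) \right)} = \frac{7}{4} \cdot 0 = 0$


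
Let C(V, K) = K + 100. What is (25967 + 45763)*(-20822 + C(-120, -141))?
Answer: -1496502990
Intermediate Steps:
C(V, K) = 100 + K
(25967 + 45763)*(-20822 + C(-120, -141)) = (25967 + 45763)*(-20822 + (100 - 141)) = 71730*(-20822 - 41) = 71730*(-20863) = -1496502990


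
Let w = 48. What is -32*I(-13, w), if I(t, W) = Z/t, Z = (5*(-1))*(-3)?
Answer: 480/13 ≈ 36.923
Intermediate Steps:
Z = 15 (Z = -5*(-3) = 15)
I(t, W) = 15/t
-32*I(-13, w) = -480/(-13) = -480*(-1)/13 = -32*(-15/13) = 480/13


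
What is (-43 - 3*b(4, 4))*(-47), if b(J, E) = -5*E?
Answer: -799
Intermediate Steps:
(-43 - 3*b(4, 4))*(-47) = (-43 - (-15)*4)*(-47) = (-43 - 3*(-20))*(-47) = (-43 + 60)*(-47) = 17*(-47) = -799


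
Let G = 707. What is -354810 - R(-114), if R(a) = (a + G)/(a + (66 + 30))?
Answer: -6385987/18 ≈ -3.5478e+5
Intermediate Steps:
R(a) = (707 + a)/(96 + a) (R(a) = (a + 707)/(a + (66 + 30)) = (707 + a)/(a + 96) = (707 + a)/(96 + a))
-354810 - R(-114) = -354810 - (707 - 114)/(96 - 114) = -354810 - 593/(-18) = -354810 - (-1)*593/18 = -354810 - 1*(-593/18) = -354810 + 593/18 = -6385987/18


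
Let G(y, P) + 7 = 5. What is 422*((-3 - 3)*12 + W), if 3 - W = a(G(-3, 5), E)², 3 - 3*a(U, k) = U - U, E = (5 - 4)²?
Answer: -29540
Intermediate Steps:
G(y, P) = -2 (G(y, P) = -7 + 5 = -2)
E = 1 (E = 1² = 1)
a(U, k) = 1 (a(U, k) = 1 - (U - U)/3 = 1 - ⅓*0 = 1 + 0 = 1)
W = 2 (W = 3 - 1*1² = 3 - 1*1 = 3 - 1 = 2)
422*((-3 - 3)*12 + W) = 422*((-3 - 3)*12 + 2) = 422*(-6*12 + 2) = 422*(-72 + 2) = 422*(-70) = -29540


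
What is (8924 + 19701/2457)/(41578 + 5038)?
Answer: 2438441/12726168 ≈ 0.19161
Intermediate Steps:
(8924 + 19701/2457)/(41578 + 5038) = (8924 + 19701*(1/2457))/46616 = (8924 + 2189/273)*(1/46616) = (2438441/273)*(1/46616) = 2438441/12726168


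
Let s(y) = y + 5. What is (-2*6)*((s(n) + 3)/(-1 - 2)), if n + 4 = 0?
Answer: 16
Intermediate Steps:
n = -4 (n = -4 + 0 = -4)
s(y) = 5 + y
(-2*6)*((s(n) + 3)/(-1 - 2)) = (-2*6)*(((5 - 4) + 3)/(-1 - 2)) = -12*(1 + 3)/(-3) = -48*(-1)/3 = -12*(-4/3) = 16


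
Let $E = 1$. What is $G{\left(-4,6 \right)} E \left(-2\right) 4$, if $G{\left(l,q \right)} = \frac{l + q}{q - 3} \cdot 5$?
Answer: $- \frac{80}{3} \approx -26.667$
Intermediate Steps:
$G{\left(l,q \right)} = \frac{5 \left(l + q\right)}{-3 + q}$ ($G{\left(l,q \right)} = \frac{l + q}{-3 + q} 5 = \frac{5 \left(l + q\right)}{-3 + q}$)
$G{\left(-4,6 \right)} E \left(-2\right) 4 = \frac{5 \left(-4 + 6\right)}{-3 + 6} \cdot 1 \left(-2\right) 4 = 5 \cdot \frac{1}{3} \cdot 2 \left(\left(-2\right) 4\right) = 5 \cdot \frac{1}{3} \cdot 2 \left(-8\right) = \frac{10}{3} \left(-8\right) = - \frac{80}{3}$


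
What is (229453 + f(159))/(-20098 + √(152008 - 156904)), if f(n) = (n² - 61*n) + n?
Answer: -1231977253/100983625 - 735582*I*√34/100983625 ≈ -12.2 - 0.042474*I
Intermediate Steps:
f(n) = n² - 60*n
(229453 + f(159))/(-20098 + √(152008 - 156904)) = (229453 + 159*(-60 + 159))/(-20098 + √(152008 - 156904)) = (229453 + 159*99)/(-20098 + √(-4896)) = (229453 + 15741)/(-20098 + 12*I*√34) = 245194/(-20098 + 12*I*√34)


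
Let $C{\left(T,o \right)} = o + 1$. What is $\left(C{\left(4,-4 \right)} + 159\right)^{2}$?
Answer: $24336$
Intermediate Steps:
$C{\left(T,o \right)} = 1 + o$
$\left(C{\left(4,-4 \right)} + 159\right)^{2} = \left(\left(1 - 4\right) + 159\right)^{2} = \left(-3 + 159\right)^{2} = 156^{2} = 24336$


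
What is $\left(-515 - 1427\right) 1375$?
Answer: $-2670250$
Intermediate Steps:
$\left(-515 - 1427\right) 1375 = \left(-1942\right) 1375 = -2670250$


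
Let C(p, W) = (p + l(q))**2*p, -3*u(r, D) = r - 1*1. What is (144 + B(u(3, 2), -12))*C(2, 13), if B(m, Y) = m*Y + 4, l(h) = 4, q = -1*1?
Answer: 11232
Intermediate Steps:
u(r, D) = 1/3 - r/3 (u(r, D) = -(r - 1*1)/3 = -(r - 1)/3 = -(-1 + r)/3 = 1/3 - r/3)
q = -1
B(m, Y) = 4 + Y*m (B(m, Y) = Y*m + 4 = 4 + Y*m)
C(p, W) = p*(4 + p)**2 (C(p, W) = (p + 4)**2*p = (4 + p)**2*p = p*(4 + p)**2)
(144 + B(u(3, 2), -12))*C(2, 13) = (144 + (4 - 12*(1/3 - 1/3*3)))*(2*(4 + 2)**2) = (144 + (4 - 12*(1/3 - 1)))*(2*6**2) = (144 + (4 - 12*(-2/3)))*(2*36) = (144 + (4 + 8))*72 = (144 + 12)*72 = 156*72 = 11232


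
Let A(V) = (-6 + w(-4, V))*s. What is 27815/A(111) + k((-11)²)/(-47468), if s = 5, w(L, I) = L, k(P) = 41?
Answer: -132032447/237340 ≈ -556.30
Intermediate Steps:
A(V) = -50 (A(V) = (-6 - 4)*5 = -10*5 = -50)
27815/A(111) + k((-11)²)/(-47468) = 27815/(-50) + 41/(-47468) = 27815*(-1/50) + 41*(-1/47468) = -5563/10 - 41/47468 = -132032447/237340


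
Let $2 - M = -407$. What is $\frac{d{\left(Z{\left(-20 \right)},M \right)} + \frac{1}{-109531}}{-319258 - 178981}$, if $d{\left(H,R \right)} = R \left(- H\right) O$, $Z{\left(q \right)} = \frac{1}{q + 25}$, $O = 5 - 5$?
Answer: $\frac{1}{54572615909} \approx 1.8324 \cdot 10^{-11}$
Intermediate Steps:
$M = 409$ ($M = 2 - -407 = 2 + 407 = 409$)
$O = 0$ ($O = 5 - 5 = 0$)
$Z{\left(q \right)} = \frac{1}{25 + q}$
$d{\left(H,R \right)} = 0$ ($d{\left(H,R \right)} = R \left(- H\right) 0 = - H R 0 = 0$)
$\frac{d{\left(Z{\left(-20 \right)},M \right)} + \frac{1}{-109531}}{-319258 - 178981} = \frac{0 + \frac{1}{-109531}}{-319258 - 178981} = \frac{0 - \frac{1}{109531}}{-498239} = \left(- \frac{1}{109531}\right) \left(- \frac{1}{498239}\right) = \frac{1}{54572615909}$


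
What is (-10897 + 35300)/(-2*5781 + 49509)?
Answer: 24403/37947 ≈ 0.64308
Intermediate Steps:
(-10897 + 35300)/(-2*5781 + 49509) = 24403/(-11562 + 49509) = 24403/37947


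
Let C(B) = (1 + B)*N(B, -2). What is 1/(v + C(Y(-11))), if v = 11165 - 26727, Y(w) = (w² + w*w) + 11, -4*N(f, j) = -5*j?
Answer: -1/16197 ≈ -6.1740e-5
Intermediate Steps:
N(f, j) = 5*j/4 (N(f, j) = -(-5)*j/4 = 5*j/4)
Y(w) = 11 + 2*w² (Y(w) = (w² + w²) + 11 = 2*w² + 11 = 11 + 2*w²)
C(B) = -5/2 - 5*B/2 (C(B) = (1 + B)*((5/4)*(-2)) = (1 + B)*(-5/2) = -5/2 - 5*B/2)
v = -15562
1/(v + C(Y(-11))) = 1/(-15562 + (-5/2 - 5*(11 + 2*(-11)²)/2)) = 1/(-15562 + (-5/2 - 5*(11 + 2*121)/2)) = 1/(-15562 + (-5/2 - 5*(11 + 242)/2)) = 1/(-15562 + (-5/2 - 5/2*253)) = 1/(-15562 + (-5/2 - 1265/2)) = 1/(-15562 - 635) = 1/(-16197) = -1/16197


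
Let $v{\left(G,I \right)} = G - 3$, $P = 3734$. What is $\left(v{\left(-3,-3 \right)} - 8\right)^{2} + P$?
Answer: $3930$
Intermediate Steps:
$v{\left(G,I \right)} = -3 + G$
$\left(v{\left(-3,-3 \right)} - 8\right)^{2} + P = \left(\left(-3 - 3\right) - 8\right)^{2} + 3734 = \left(-6 - 8\right)^{2} + 3734 = \left(-14\right)^{2} + 3734 = 196 + 3734 = 3930$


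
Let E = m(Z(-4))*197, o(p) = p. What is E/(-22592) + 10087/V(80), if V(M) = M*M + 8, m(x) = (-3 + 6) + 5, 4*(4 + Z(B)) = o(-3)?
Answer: 1701457/1131012 ≈ 1.5044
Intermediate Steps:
Z(B) = -19/4 (Z(B) = -4 + (¼)*(-3) = -4 - ¾ = -19/4)
m(x) = 8 (m(x) = 3 + 5 = 8)
V(M) = 8 + M² (V(M) = M² + 8 = 8 + M²)
E = 1576 (E = 8*197 = 1576)
E/(-22592) + 10087/V(80) = 1576/(-22592) + 10087/(8 + 80²) = 1576*(-1/22592) + 10087/(8 + 6400) = -197/2824 + 10087/6408 = 1701457/1131012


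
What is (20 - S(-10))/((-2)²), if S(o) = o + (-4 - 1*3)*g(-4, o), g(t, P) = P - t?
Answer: -3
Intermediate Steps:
S(o) = -28 - 6*o (S(o) = o + (-4 - 1*3)*(o - 1*(-4)) = o + (-4 - 3)*(o + 4) = o - 7*(4 + o) = o + (-28 - 7*o) = -28 - 6*o)
(20 - S(-10))/((-2)²) = (20 - (-28 - 6*(-10)))/((-2)²) = (20 - (-28 + 60))/4 = (20 - 1*32)/4 = (20 - 32)/4 = (¼)*(-12) = -3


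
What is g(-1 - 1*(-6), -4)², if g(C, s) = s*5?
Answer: 400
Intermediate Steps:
g(C, s) = 5*s
g(-1 - 1*(-6), -4)² = (5*(-4))² = (-20)² = 400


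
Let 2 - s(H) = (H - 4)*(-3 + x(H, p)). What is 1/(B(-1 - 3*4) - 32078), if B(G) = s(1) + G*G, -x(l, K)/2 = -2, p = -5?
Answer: -1/31904 ≈ -3.1344e-5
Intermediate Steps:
x(l, K) = 4 (x(l, K) = -2*(-2) = 4)
s(H) = 6 - H (s(H) = 2 - (H - 4)*(-3 + 4) = 2 - (-4 + H) = 2 + (4 - H) = 6 - H)
B(G) = 5 + G**2 (B(G) = (6 - 1*1) + G*G = (6 - 1) + G**2 = 5 + G**2)
1/(B(-1 - 3*4) - 32078) = 1/((5 + (-1 - 3*4)**2) - 32078) = 1/((5 + (-1 - 12)**2) - 32078) = 1/((5 + (-13)**2) - 32078) = 1/((5 + 169) - 32078) = 1/(174 - 32078) = 1/(-31904) = -1/31904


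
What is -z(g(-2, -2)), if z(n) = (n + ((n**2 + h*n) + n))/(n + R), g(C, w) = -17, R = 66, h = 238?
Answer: 3791/49 ≈ 77.367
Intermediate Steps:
z(n) = (n**2 + 240*n)/(66 + n) (z(n) = (n + ((n**2 + 238*n) + n))/(n + 66) = (n + (n**2 + 239*n))/(66 + n) = (n**2 + 240*n)/(66 + n))
-z(g(-2, -2)) = -(-17)*(240 - 17)/(66 - 17) = -(-17)*223/49 = -1*(-3791/49) = 3791/49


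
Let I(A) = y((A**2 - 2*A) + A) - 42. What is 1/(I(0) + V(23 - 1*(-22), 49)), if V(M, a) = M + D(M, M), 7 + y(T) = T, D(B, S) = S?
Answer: 1/41 ≈ 0.024390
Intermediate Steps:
y(T) = -7 + T
V(M, a) = 2*M (V(M, a) = M + M = 2*M)
I(A) = -49 + A**2 - A (I(A) = (-7 + ((A**2 - 2*A) + A)) - 42 = (-7 + (A**2 - A)) - 42 = (-7 + A**2 - A) - 42 = -49 + A**2 - A)
1/(I(0) + V(23 - 1*(-22), 49)) = 1/((-49 + 0*(-1 + 0)) + 2*(23 - 1*(-22))) = 1/((-49 + 0*(-1)) + 2*(23 + 22)) = 1/((-49 + 0) + 2*45) = 1/(-49 + 90) = 1/41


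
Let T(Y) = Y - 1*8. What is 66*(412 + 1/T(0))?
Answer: 108735/4 ≈ 27184.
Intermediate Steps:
T(Y) = -8 + Y (T(Y) = Y - 8 = -8 + Y)
66*(412 + 1/T(0)) = 66*(412 + 1/(-8 + 0)) = 66*(412 + 1/(-8)) = 66*(412 - ⅛) = 66*(3295/8) = 108735/4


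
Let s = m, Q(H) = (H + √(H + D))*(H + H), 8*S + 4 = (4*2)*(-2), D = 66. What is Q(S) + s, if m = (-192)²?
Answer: 73753/2 - 5*√254/2 ≈ 36837.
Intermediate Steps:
S = -5/2 (S = -½ + ((4*2)*(-2))/8 = -½ + (8*(-2))/8 = -½ + (⅛)*(-16) = -½ - 2 = -5/2 ≈ -2.5000)
Q(H) = 2*H*(H + √(66 + H)) (Q(H) = (H + √(H + 66))*(H + H) = (H + √(66 + H))*(2*H) = 2*H*(H + √(66 + H)))
m = 36864
s = 36864
Q(S) + s = 2*(-5/2)*(-5/2 + √(66 - 5/2)) + 36864 = 2*(-5/2)*(-5/2 + √(127/2)) + 36864 = 2*(-5/2)*(-5/2 + √254/2) + 36864 = (25/2 - 5*√254/2) + 36864 = 73753/2 - 5*√254/2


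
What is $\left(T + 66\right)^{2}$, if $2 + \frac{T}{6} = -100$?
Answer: $298116$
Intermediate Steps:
$T = -612$ ($T = -12 + 6 \left(-100\right) = -12 - 600 = -612$)
$\left(T + 66\right)^{2} = \left(-612 + 66\right)^{2} = \left(-546\right)^{2} = 298116$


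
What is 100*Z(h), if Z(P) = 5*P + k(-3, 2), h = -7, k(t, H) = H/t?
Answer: -10700/3 ≈ -3566.7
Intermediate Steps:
Z(P) = -⅔ + 5*P (Z(P) = 5*P + 2/(-3) = 5*P + 2*(-⅓) = 5*P - ⅔ = -⅔ + 5*P)
100*Z(h) = 100*(-⅔ + 5*(-7)) = 100*(-⅔ - 35) = 100*(-107/3) = -10700/3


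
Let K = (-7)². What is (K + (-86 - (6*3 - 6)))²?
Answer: 2401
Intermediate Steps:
K = 49
(K + (-86 - (6*3 - 6)))² = (49 + (-86 - (6*3 - 6)))² = (49 + (-86 - (18 - 6)))² = (49 + (-86 - 1*12))² = (49 + (-86 - 12))² = (49 - 98)² = (-49)² = 2401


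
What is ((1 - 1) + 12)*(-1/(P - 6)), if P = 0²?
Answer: 2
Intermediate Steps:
P = 0
((1 - 1) + 12)*(-1/(P - 6)) = ((1 - 1) + 12)*(-1/(0 - 6)) = (0 + 12)*(-1/(-6)) = 12*(-1*(-⅙)) = 12*(⅙) = 2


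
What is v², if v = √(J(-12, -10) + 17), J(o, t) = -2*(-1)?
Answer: 19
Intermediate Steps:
J(o, t) = 2
v = √19 (v = √(2 + 17) = √19 ≈ 4.3589)
v² = (√19)² = 19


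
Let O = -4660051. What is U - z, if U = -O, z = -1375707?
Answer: 6035758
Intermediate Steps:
U = 4660051 (U = -1*(-4660051) = 4660051)
U - z = 4660051 - 1*(-1375707) = 4660051 + 1375707 = 6035758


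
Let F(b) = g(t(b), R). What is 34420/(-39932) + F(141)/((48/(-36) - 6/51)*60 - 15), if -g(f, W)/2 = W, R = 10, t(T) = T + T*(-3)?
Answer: -2307091/3464101 ≈ -0.66600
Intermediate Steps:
t(T) = -2*T (t(T) = T - 3*T = -2*T)
g(f, W) = -2*W
F(b) = -20 (F(b) = -2*10 = -20)
34420/(-39932) + F(141)/((48/(-36) - 6/51)*60 - 15) = 34420/(-39932) - 20/((48/(-36) - 6/51)*60 - 15) = 34420*(-1/39932) - 20/((48*(-1/36) - 6*1/51)*60 - 15) = -8605/9983 - 20/((-4/3 - 2/17)*60 - 15) = -8605/9983 - 20/(-74/51*60 - 15) = -8605/9983 - 20/(-1480/17 - 15) = -8605/9983 - 20/(-1735/17) = -8605/9983 - 20*(-17/1735) = -8605/9983 + 68/347 = -2307091/3464101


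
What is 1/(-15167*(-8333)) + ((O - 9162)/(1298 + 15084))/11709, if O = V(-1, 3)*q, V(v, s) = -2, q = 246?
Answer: -203324087626/4040513347926003 ≈ -5.0321e-5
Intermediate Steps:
O = -492 (O = -2*246 = -492)
1/(-15167*(-8333)) + ((O - 9162)/(1298 + 15084))/11709 = 1/(-15167*(-8333)) + ((-492 - 9162)/(1298 + 15084))/11709 = -1/15167*(-1/8333) - 9654/16382*(1/11709) = 1/126386611 - 9654*1/16382*(1/11709) = 1/126386611 - 4827/8191*1/11709 = 1/126386611 - 1609/31969473 = -203324087626/4040513347926003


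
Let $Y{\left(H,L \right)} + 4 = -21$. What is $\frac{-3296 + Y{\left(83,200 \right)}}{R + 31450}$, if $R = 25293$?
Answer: $- \frac{3321}{56743} \approx -0.058527$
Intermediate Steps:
$Y{\left(H,L \right)} = -25$ ($Y{\left(H,L \right)} = -4 - 21 = -25$)
$\frac{-3296 + Y{\left(83,200 \right)}}{R + 31450} = \frac{-3296 - 25}{25293 + 31450} = - \frac{3321}{56743}$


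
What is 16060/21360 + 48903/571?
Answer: 52686917/609828 ≈ 86.396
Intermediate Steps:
16060/21360 + 48903/571 = 16060*(1/21360) + 48903*(1/571) = 803/1068 + 48903/571 = 52686917/609828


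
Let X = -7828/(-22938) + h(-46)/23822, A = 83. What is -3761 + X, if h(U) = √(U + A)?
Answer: -43130995/11469 + √37/23822 ≈ -3760.7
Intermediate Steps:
h(U) = √(83 + U) (h(U) = √(U + 83) = √(83 + U))
X = 3914/11469 + √37/23822 (X = -7828/(-22938) + √(83 - 46)/23822 = -7828*(-1/22938) + √37*(1/23822) = 3914/11469 + √37/23822 ≈ 0.34152)
-3761 + X = -3761 + (3914/11469 + √37/23822) = -43130995/11469 + √37/23822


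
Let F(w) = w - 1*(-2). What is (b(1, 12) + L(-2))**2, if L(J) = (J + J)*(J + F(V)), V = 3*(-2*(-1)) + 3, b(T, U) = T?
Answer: 1225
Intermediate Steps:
V = 9 (V = 3*2 + 3 = 6 + 3 = 9)
F(w) = 2 + w (F(w) = w + 2 = 2 + w)
L(J) = 2*J*(11 + J) (L(J) = (J + J)*(J + (2 + 9)) = (2*J)*(J + 11) = (2*J)*(11 + J) = 2*J*(11 + J))
(b(1, 12) + L(-2))**2 = (1 + 2*(-2)*(11 - 2))**2 = (1 + 2*(-2)*9)**2 = (1 - 36)**2 = (-35)**2 = 1225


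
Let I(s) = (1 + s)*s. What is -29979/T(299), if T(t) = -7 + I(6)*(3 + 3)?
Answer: -29979/245 ≈ -122.36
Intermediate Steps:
I(s) = s*(1 + s)
T(t) = 245 (T(t) = -7 + (6*(1 + 6))*(3 + 3) = -7 + (6*7)*6 = -7 + 42*6 = -7 + 252 = 245)
-29979/T(299) = -29979/245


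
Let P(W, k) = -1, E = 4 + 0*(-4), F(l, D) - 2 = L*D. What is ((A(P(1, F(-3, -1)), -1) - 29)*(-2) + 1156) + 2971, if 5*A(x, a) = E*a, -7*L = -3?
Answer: 20933/5 ≈ 4186.6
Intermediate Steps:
L = 3/7 (L = -1/7*(-3) = 3/7 ≈ 0.42857)
F(l, D) = 2 + 3*D/7
E = 4 (E = 4 + 0 = 4)
A(x, a) = 4*a/5 (A(x, a) = (4*a)/5 = 4*a/5)
((A(P(1, F(-3, -1)), -1) - 29)*(-2) + 1156) + 2971 = (((4/5)*(-1) - 29)*(-2) + 1156) + 2971 = ((-4/5 - 29)*(-2) + 1156) + 2971 = (-149/5*(-2) + 1156) + 2971 = (298/5 + 1156) + 2971 = 6078/5 + 2971 = 20933/5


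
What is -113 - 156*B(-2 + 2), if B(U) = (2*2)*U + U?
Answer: -113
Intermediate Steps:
B(U) = 5*U (B(U) = 4*U + U = 5*U)
-113 - 156*B(-2 + 2) = -113 - 780*(-2 + 2) = -113 - 780*0 = -113 - 156*0 = -113 + 0 = -113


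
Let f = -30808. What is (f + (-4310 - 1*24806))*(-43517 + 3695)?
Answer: 2386293528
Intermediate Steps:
(f + (-4310 - 1*24806))*(-43517 + 3695) = (-30808 + (-4310 - 1*24806))*(-43517 + 3695) = (-30808 + (-4310 - 24806))*(-39822) = (-30808 - 29116)*(-39822) = -59924*(-39822) = 2386293528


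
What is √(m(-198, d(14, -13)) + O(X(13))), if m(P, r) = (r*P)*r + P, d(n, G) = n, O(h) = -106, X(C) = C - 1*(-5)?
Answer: 2*I*√9778 ≈ 197.77*I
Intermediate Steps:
X(C) = 5 + C (X(C) = C + 5 = 5 + C)
m(P, r) = P + P*r² (m(P, r) = (P*r)*r + P = P*r² + P = P + P*r²)
√(m(-198, d(14, -13)) + O(X(13))) = √(-198*(1 + 14²) - 106) = √(-198*(1 + 196) - 106) = √(-198*197 - 106) = √(-39006 - 106) = √(-39112) = 2*I*√9778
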